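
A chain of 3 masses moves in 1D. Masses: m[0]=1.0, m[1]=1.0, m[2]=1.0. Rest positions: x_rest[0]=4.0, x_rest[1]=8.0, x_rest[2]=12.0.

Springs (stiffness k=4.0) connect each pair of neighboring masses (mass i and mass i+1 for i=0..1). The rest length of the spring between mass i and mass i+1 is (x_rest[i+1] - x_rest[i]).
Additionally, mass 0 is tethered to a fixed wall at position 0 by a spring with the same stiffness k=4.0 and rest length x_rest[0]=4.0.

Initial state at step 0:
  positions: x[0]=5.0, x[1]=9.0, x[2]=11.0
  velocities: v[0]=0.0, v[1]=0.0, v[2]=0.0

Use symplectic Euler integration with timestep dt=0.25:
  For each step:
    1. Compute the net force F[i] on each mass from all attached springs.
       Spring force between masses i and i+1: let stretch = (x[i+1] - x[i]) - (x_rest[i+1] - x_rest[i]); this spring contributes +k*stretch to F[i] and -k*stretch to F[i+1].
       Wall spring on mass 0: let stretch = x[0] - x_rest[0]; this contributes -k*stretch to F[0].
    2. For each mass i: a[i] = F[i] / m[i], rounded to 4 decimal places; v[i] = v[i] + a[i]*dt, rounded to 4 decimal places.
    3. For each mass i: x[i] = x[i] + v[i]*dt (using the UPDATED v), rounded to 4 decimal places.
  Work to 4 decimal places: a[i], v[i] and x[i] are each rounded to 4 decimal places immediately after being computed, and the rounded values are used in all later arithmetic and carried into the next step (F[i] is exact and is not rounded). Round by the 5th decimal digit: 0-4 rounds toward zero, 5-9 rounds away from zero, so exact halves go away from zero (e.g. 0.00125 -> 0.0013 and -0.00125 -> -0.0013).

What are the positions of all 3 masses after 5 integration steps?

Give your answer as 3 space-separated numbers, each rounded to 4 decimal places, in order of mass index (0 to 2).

Step 0: x=[5.0000 9.0000 11.0000] v=[0.0000 0.0000 0.0000]
Step 1: x=[4.7500 8.5000 11.5000] v=[-1.0000 -2.0000 2.0000]
Step 2: x=[4.2500 7.8125 12.2500] v=[-2.0000 -2.7500 3.0000]
Step 3: x=[3.5781 7.3438 12.8906] v=[-2.6875 -1.8750 2.5625]
Step 4: x=[2.9531 7.3203 13.1445] v=[-2.4999 -0.0939 1.0157]
Step 5: x=[2.6817 7.6611 12.9424] v=[-1.0858 1.3631 -0.8085]

Answer: 2.6817 7.6611 12.9424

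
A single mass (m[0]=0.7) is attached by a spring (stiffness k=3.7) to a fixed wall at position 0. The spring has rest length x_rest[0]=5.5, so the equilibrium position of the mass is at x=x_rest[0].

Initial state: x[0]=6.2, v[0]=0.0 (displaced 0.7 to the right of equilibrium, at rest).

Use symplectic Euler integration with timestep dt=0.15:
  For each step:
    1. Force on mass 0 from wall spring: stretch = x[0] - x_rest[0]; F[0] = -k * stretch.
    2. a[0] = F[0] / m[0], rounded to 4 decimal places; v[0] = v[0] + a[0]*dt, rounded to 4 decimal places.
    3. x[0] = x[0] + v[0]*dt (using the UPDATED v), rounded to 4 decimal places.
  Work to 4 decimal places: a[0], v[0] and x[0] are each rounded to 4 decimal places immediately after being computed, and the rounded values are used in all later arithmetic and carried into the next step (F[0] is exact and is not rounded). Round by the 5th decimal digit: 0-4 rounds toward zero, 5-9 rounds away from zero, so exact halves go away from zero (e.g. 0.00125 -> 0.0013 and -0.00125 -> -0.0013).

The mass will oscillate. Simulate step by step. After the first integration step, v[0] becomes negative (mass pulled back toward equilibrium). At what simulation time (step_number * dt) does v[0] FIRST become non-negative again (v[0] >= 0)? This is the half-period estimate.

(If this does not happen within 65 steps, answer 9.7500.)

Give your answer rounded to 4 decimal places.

Answer: 1.5000

Derivation:
Step 0: x=[6.2000] v=[0.0000]
Step 1: x=[6.1168] v=[-0.5550]
Step 2: x=[5.9602] v=[-1.0440]
Step 3: x=[5.7489] v=[-1.4089]
Step 4: x=[5.5080] v=[-1.6062]
Step 5: x=[5.2661] v=[-1.6125]
Step 6: x=[5.0520] v=[-1.4271]
Step 7: x=[4.8912] v=[-1.0719]
Step 8: x=[4.8028] v=[-0.5892]
Step 9: x=[4.7973] v=[-0.0364]
Step 10: x=[4.8754] v=[0.5207]
First v>=0 after going negative at step 10, time=1.5000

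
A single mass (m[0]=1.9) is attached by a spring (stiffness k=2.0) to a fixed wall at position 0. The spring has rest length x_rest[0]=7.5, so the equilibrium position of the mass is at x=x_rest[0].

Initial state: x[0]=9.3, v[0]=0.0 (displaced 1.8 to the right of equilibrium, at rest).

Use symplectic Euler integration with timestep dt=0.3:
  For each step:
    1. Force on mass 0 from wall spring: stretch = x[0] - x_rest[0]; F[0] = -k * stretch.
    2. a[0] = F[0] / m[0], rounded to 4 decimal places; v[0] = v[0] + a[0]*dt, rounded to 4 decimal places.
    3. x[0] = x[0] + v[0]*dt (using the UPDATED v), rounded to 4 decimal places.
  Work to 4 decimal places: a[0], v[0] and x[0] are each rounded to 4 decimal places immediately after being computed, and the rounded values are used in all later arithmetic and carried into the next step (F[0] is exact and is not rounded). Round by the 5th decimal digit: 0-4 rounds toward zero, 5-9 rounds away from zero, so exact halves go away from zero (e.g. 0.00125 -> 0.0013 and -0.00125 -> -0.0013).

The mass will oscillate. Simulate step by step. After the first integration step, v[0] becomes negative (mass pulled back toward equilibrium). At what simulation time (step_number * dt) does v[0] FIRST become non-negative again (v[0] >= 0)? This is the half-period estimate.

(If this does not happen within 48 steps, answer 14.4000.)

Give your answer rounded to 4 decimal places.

Step 0: x=[9.3000] v=[0.0000]
Step 1: x=[9.1295] v=[-0.5684]
Step 2: x=[8.8046] v=[-1.0830]
Step 3: x=[8.3561] v=[-1.4950]
Step 4: x=[7.8265] v=[-1.7654]
Step 5: x=[7.2660] v=[-1.8685]
Step 6: x=[6.7276] v=[-1.7946]
Step 7: x=[6.2624] v=[-1.5507]
Step 8: x=[5.9144] v=[-1.1599]
Step 9: x=[5.7166] v=[-0.6592]
Step 10: x=[5.6878] v=[-0.0960]
Step 11: x=[5.8307] v=[0.4763]
First v>=0 after going negative at step 11, time=3.3000

Answer: 3.3000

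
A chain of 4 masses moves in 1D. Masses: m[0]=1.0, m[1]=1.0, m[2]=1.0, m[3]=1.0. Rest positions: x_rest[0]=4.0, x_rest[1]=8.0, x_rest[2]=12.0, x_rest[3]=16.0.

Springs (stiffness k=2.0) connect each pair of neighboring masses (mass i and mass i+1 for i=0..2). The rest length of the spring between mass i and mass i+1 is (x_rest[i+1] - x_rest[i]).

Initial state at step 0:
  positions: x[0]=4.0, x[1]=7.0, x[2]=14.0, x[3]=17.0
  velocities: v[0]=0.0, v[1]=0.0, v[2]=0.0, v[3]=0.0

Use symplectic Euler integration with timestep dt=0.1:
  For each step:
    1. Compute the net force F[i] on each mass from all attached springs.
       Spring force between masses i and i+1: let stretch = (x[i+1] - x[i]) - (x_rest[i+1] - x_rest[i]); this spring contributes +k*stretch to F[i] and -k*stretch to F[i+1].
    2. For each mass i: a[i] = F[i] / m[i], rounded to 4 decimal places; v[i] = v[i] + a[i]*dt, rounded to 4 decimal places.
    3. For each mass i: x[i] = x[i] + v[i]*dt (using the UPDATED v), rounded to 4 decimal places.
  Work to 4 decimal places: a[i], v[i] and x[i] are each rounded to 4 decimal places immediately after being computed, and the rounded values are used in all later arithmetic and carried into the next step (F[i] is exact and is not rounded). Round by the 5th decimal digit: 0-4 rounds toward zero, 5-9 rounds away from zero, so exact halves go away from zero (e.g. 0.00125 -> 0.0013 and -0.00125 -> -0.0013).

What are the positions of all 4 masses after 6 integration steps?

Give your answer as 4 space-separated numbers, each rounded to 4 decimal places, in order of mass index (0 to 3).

Step 0: x=[4.0000 7.0000 14.0000 17.0000] v=[0.0000 0.0000 0.0000 0.0000]
Step 1: x=[3.9800 7.0800 13.9200 17.0200] v=[-0.2000 0.8000 -0.8000 0.2000]
Step 2: x=[3.9420 7.2348 13.7652 17.0580] v=[-0.3800 1.5480 -1.5480 0.3800]
Step 3: x=[3.8899 7.4544 13.5457 17.1101] v=[-0.5214 2.1955 -2.1955 0.5214]
Step 4: x=[3.8291 7.7245 13.2756 17.1710] v=[-0.6085 2.7009 -2.7009 0.6085]
Step 5: x=[3.7662 8.0277 12.9724 17.2339] v=[-0.6294 3.0320 -3.0320 0.6294]
Step 6: x=[3.7085 8.3446 12.6555 17.2916] v=[-0.5771 3.1686 -3.1686 0.5771]

Answer: 3.7085 8.3446 12.6555 17.2916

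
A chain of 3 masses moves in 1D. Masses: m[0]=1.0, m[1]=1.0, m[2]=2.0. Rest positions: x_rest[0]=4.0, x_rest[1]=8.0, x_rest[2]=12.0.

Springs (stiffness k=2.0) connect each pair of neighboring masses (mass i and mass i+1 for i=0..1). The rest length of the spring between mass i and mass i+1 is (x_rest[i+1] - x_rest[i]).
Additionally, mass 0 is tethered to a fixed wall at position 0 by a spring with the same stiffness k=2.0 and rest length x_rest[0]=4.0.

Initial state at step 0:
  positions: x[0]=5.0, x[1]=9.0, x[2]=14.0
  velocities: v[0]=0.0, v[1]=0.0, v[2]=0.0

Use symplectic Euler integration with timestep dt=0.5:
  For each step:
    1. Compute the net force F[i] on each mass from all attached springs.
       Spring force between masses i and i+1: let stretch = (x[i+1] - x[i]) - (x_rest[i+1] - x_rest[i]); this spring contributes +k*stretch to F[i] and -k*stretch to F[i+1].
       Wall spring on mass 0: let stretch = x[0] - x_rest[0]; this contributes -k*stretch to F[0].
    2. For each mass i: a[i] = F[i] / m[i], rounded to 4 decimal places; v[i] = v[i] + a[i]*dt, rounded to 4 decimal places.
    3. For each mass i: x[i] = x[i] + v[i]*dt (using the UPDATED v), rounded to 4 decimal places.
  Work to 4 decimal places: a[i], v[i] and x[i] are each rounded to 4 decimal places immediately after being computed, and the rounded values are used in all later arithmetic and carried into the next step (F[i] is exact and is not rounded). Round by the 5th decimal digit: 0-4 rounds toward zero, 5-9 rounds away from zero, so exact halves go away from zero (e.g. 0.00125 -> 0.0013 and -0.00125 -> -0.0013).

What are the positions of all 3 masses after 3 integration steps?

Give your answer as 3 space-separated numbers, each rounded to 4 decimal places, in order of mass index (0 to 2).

Step 0: x=[5.0000 9.0000 14.0000] v=[0.0000 0.0000 0.0000]
Step 1: x=[4.5000 9.5000 13.7500] v=[-1.0000 1.0000 -0.5000]
Step 2: x=[4.2500 9.6250 13.4375] v=[-0.5000 0.2500 -0.6250]
Step 3: x=[4.5625 8.9688 13.1719] v=[0.6250 -1.3125 -0.5313]

Answer: 4.5625 8.9688 13.1719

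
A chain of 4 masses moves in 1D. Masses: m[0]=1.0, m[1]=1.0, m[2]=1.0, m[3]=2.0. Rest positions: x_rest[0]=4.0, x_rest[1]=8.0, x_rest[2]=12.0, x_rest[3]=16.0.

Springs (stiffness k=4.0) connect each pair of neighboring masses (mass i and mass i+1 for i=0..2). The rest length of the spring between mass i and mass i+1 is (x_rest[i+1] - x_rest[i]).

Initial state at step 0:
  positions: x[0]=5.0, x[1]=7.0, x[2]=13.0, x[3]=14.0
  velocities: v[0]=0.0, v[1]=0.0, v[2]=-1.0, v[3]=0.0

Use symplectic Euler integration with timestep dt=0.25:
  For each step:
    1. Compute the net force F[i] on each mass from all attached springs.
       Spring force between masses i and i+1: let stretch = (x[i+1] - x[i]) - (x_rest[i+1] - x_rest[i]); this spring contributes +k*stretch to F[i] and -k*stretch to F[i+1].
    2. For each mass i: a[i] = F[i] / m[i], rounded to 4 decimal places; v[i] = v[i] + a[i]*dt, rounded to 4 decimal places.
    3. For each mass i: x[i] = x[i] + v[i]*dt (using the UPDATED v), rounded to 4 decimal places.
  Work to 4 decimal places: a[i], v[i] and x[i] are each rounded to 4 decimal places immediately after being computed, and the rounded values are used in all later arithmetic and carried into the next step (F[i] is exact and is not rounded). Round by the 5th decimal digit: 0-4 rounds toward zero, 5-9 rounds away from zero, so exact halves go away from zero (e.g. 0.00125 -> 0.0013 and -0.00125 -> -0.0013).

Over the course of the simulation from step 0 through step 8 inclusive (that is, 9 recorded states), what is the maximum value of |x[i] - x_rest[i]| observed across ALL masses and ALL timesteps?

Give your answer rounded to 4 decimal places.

Answer: 3.0194

Derivation:
Step 0: x=[5.0000 7.0000 13.0000 14.0000] v=[0.0000 0.0000 -1.0000 0.0000]
Step 1: x=[4.5000 8.0000 11.5000 14.3750] v=[-2.0000 4.0000 -6.0000 1.5000]
Step 2: x=[3.8750 9.0000 9.8438 14.8906] v=[-2.5000 4.0000 -6.6250 2.0625]
Step 3: x=[3.5313 8.9297 9.2383 15.2754] v=[-1.3750 -0.2812 -2.4220 1.5391]
Step 4: x=[3.5372 7.5870 10.0649 15.4056] v=[0.0234 -5.3710 3.3065 0.5206]
Step 5: x=[3.5555 5.8513 11.6072 15.3682] v=[0.0732 -6.9429 6.1693 -0.1498]
Step 6: x=[3.1478 4.9806 12.6508 15.3606] v=[-1.6310 -3.4828 4.1744 -0.0303]
Step 7: x=[2.1983 5.5693 12.4543 15.5143] v=[-3.7982 2.3546 -0.7860 0.6148]
Step 8: x=[1.0915 7.0365 11.3016 15.7855] v=[-4.4272 5.8686 -4.6110 1.0848]
Max displacement = 3.0194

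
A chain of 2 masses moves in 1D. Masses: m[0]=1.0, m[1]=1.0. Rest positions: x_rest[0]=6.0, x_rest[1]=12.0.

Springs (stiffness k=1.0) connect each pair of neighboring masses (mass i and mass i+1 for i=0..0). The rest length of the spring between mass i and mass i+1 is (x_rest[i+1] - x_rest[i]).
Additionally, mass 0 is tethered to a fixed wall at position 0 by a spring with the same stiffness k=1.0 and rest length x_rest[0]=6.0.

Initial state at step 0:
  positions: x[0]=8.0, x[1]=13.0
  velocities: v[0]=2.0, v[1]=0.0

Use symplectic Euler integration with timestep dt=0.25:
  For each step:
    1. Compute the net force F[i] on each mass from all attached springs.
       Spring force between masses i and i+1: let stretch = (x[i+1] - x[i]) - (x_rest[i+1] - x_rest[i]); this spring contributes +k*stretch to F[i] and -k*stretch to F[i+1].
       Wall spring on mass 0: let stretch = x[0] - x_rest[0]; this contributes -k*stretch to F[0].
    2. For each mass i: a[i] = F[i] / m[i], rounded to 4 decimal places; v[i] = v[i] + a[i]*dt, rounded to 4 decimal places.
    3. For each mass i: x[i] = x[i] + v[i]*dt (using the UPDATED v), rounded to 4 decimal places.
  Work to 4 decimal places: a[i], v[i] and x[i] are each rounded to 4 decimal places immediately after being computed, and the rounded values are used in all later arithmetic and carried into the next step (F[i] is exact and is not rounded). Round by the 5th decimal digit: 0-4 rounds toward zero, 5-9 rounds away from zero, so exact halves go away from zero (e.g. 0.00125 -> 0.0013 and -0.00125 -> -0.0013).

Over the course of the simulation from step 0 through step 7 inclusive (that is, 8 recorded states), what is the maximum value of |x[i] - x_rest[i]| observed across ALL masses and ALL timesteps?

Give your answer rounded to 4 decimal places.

Step 0: x=[8.0000 13.0000] v=[2.0000 0.0000]
Step 1: x=[8.3125 13.0625] v=[1.2500 0.2500]
Step 2: x=[8.4024 13.2031] v=[0.3594 0.5625]
Step 3: x=[8.2672 13.4187] v=[-0.5410 0.8623]
Step 4: x=[7.9372 13.6873] v=[-1.3199 1.0744]
Step 5: x=[7.4705 13.9715] v=[-1.8667 1.1369]
Step 6: x=[6.9432 14.2244] v=[-2.1091 1.0117]
Step 7: x=[6.4371 14.3973] v=[-2.0246 0.6914]
Max displacement = 2.4024

Answer: 2.4024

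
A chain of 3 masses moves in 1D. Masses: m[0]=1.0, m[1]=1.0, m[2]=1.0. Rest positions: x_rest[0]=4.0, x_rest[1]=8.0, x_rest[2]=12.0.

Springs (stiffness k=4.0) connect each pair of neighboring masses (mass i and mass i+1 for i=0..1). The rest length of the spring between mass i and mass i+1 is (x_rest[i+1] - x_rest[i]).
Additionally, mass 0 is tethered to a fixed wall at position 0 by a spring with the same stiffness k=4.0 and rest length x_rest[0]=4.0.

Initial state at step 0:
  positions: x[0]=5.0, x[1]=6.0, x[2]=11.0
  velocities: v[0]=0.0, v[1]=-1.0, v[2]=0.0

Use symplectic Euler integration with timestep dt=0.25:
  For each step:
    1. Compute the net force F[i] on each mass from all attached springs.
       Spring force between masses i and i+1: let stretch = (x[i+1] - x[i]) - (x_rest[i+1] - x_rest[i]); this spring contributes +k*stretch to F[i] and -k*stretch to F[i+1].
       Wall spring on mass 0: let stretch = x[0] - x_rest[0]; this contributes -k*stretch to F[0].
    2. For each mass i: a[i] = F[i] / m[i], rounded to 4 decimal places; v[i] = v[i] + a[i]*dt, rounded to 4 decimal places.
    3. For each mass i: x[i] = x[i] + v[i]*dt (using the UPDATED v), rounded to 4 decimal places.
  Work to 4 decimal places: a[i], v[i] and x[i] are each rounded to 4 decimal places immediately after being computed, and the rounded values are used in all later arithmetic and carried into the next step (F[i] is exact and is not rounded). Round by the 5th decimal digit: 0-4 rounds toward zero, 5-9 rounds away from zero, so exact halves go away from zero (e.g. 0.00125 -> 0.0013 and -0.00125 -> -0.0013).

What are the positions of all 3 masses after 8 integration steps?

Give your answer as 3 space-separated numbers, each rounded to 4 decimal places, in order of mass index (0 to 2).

Answer: 4.3975 8.0759 11.5690

Derivation:
Step 0: x=[5.0000 6.0000 11.0000] v=[0.0000 -1.0000 0.0000]
Step 1: x=[4.0000 6.7500 10.7500] v=[-4.0000 3.0000 -1.0000]
Step 2: x=[2.6875 7.8125 10.5000] v=[-5.2500 4.2500 -1.0000]
Step 3: x=[1.9844 8.2656 10.5781] v=[-2.8125 1.8125 0.3125]
Step 4: x=[2.3555 7.7266 11.0781] v=[1.4843 -2.1562 2.0000]
Step 5: x=[3.4805 6.6827 11.7402] v=[4.4999 -4.1758 2.6485]
Step 6: x=[4.5359 6.1026 12.1380] v=[4.2216 -2.3205 1.5910]
Step 7: x=[4.8490 6.6397 12.0269] v=[1.2524 2.1482 -0.4444]
Step 8: x=[4.3975 8.0759 11.5690] v=[-1.8059 5.7447 -1.8316]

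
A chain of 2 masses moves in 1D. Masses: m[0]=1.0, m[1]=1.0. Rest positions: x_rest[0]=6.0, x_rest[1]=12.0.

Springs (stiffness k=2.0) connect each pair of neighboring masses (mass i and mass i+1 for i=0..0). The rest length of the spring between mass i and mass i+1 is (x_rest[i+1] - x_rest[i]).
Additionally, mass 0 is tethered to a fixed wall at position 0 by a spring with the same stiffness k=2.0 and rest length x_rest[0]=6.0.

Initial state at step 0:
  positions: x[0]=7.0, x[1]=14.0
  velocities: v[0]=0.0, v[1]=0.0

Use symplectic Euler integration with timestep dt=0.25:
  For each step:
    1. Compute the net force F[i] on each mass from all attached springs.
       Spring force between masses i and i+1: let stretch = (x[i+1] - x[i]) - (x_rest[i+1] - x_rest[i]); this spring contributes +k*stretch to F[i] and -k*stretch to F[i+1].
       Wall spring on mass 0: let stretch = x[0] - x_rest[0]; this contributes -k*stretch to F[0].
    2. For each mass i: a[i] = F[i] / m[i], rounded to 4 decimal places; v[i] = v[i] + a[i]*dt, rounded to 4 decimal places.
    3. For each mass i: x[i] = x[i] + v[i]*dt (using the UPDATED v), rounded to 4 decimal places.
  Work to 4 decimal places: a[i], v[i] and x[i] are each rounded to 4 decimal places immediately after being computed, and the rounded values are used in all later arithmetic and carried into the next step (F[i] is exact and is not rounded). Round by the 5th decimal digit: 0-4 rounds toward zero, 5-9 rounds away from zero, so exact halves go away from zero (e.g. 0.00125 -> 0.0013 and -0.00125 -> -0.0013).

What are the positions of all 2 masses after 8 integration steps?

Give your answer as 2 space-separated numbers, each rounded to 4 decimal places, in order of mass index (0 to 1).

Step 0: x=[7.0000 14.0000] v=[0.0000 0.0000]
Step 1: x=[7.0000 13.8750] v=[0.0000 -0.5000]
Step 2: x=[6.9844 13.6406] v=[-0.0625 -0.9375]
Step 3: x=[6.9278 13.3242] v=[-0.2266 -1.2656]
Step 4: x=[6.8047 12.9583] v=[-0.4923 -1.4638]
Step 5: x=[6.6002 12.5732] v=[-0.8179 -1.5406]
Step 6: x=[6.3173 12.1914] v=[-1.1315 -1.5271]
Step 7: x=[5.9790 11.8254] v=[-1.3531 -1.4642]
Step 8: x=[5.6242 11.4786] v=[-1.4194 -1.3874]

Answer: 5.6242 11.4786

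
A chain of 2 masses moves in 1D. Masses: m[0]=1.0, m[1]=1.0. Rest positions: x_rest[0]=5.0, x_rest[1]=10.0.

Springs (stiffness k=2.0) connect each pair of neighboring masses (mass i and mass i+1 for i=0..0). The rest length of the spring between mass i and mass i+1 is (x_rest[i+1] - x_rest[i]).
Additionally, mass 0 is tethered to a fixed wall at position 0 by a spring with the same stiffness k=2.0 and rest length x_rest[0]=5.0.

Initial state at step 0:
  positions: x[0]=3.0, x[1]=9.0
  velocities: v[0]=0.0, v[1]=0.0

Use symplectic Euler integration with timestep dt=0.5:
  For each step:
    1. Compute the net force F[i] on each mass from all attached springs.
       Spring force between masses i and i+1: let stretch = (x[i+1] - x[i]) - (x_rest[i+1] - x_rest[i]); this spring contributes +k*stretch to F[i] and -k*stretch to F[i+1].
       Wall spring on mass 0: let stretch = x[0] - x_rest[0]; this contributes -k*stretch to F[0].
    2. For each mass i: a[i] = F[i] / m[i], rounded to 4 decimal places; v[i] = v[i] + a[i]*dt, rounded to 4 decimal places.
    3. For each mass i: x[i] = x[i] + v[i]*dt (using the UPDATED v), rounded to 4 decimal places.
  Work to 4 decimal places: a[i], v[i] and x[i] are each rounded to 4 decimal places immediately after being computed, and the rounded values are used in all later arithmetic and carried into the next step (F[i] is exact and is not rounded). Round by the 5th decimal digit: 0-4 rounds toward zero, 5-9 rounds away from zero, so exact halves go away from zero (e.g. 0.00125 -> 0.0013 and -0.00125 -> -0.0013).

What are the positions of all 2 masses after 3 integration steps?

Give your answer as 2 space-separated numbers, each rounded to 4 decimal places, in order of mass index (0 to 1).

Answer: 5.5000 9.6250

Derivation:
Step 0: x=[3.0000 9.0000] v=[0.0000 0.0000]
Step 1: x=[4.5000 8.5000] v=[3.0000 -1.0000]
Step 2: x=[5.7500 8.5000] v=[2.5000 0.0000]
Step 3: x=[5.5000 9.6250] v=[-0.5000 2.2500]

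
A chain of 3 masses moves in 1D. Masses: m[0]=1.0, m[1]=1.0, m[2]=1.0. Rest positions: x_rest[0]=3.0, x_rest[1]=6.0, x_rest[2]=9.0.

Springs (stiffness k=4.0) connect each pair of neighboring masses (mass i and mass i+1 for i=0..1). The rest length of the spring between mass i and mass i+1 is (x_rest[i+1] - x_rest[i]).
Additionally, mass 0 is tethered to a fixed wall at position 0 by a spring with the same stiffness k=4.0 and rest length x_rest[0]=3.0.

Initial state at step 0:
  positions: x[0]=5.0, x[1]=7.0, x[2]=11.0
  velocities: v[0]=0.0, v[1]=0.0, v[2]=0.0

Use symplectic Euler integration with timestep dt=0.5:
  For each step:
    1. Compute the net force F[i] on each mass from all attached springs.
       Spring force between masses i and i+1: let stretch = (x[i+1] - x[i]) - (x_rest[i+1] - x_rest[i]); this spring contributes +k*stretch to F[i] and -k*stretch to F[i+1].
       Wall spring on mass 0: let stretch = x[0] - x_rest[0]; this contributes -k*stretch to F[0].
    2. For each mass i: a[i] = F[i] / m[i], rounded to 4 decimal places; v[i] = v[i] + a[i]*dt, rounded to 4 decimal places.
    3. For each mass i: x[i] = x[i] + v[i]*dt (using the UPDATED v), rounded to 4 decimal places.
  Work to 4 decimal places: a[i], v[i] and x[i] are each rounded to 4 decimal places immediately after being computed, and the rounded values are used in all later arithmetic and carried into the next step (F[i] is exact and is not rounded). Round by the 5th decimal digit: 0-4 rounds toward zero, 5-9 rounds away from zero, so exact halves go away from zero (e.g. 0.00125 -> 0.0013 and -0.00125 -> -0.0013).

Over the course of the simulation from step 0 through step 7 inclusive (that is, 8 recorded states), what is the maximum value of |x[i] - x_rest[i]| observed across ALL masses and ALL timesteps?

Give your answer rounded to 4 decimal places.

Answer: 3.0000

Derivation:
Step 0: x=[5.0000 7.0000 11.0000] v=[0.0000 0.0000 0.0000]
Step 1: x=[2.0000 9.0000 10.0000] v=[-6.0000 4.0000 -2.0000]
Step 2: x=[4.0000 5.0000 11.0000] v=[4.0000 -8.0000 2.0000]
Step 3: x=[3.0000 6.0000 9.0000] v=[-2.0000 2.0000 -4.0000]
Step 4: x=[2.0000 7.0000 7.0000] v=[-2.0000 2.0000 -4.0000]
Step 5: x=[4.0000 3.0000 8.0000] v=[4.0000 -8.0000 2.0000]
Step 6: x=[1.0000 5.0000 7.0000] v=[-6.0000 4.0000 -2.0000]
Step 7: x=[1.0000 5.0000 7.0000] v=[0.0000 0.0000 0.0000]
Max displacement = 3.0000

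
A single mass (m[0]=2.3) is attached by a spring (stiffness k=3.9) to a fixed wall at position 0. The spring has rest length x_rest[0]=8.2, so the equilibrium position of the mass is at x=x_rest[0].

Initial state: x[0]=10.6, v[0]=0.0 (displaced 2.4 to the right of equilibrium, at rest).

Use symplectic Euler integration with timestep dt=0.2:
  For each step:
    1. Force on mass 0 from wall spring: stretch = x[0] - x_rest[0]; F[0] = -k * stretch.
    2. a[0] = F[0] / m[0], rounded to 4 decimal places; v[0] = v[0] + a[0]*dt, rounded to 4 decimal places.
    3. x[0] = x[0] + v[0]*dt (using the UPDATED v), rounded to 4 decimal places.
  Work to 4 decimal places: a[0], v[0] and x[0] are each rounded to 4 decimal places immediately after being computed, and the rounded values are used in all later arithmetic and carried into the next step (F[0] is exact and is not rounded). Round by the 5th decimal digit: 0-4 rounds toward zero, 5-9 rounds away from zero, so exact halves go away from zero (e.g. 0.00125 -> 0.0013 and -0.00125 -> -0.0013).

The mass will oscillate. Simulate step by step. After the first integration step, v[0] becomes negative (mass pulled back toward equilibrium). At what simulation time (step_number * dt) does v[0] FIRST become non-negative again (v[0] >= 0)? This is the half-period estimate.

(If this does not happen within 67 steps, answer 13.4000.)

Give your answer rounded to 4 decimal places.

Answer: 2.6000

Derivation:
Step 0: x=[10.6000] v=[0.0000]
Step 1: x=[10.4372] v=[-0.8139]
Step 2: x=[10.1227] v=[-1.5726]
Step 3: x=[9.6778] v=[-2.2246]
Step 4: x=[9.1326] v=[-2.7258]
Step 5: x=[8.5242] v=[-3.0421]
Step 6: x=[7.8938] v=[-3.1520]
Step 7: x=[7.2842] v=[-3.0482]
Step 8: x=[6.7367] v=[-2.7376]
Step 9: x=[6.2884] v=[-2.2414]
Step 10: x=[5.9698] v=[-1.5931]
Step 11: x=[5.8024] v=[-0.8368]
Step 12: x=[5.7977] v=[-0.0237]
Step 13: x=[5.9559] v=[0.7910]
First v>=0 after going negative at step 13, time=2.6000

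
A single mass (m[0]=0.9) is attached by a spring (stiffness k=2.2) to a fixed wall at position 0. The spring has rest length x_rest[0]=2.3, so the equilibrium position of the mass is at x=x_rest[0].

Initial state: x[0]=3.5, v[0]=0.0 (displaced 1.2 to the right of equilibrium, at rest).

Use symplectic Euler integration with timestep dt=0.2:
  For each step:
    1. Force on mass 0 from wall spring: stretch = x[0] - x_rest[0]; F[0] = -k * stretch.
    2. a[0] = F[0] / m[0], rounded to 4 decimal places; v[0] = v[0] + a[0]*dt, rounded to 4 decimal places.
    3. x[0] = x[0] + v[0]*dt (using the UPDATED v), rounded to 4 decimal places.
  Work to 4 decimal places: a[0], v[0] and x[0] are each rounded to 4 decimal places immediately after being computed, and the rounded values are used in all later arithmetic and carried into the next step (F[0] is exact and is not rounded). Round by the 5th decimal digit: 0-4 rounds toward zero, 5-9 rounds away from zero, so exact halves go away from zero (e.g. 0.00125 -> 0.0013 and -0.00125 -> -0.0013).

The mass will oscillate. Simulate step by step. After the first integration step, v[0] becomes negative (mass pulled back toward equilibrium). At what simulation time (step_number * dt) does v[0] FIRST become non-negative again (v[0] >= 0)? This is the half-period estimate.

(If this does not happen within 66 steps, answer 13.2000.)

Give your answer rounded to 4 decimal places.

Answer: 2.2000

Derivation:
Step 0: x=[3.5000] v=[0.0000]
Step 1: x=[3.3827] v=[-0.5867]
Step 2: x=[3.1595] v=[-1.1160]
Step 3: x=[2.8523] v=[-1.5362]
Step 4: x=[2.4911] v=[-1.8062]
Step 5: x=[2.1112] v=[-1.8996]
Step 6: x=[1.7497] v=[-1.8073]
Step 7: x=[1.4420] v=[-1.5383]
Step 8: x=[1.2182] v=[-1.1188]
Step 9: x=[1.1002] v=[-0.5899]
Step 10: x=[1.0995] v=[-0.0033]
Step 11: x=[1.2162] v=[0.5836]
First v>=0 after going negative at step 11, time=2.2000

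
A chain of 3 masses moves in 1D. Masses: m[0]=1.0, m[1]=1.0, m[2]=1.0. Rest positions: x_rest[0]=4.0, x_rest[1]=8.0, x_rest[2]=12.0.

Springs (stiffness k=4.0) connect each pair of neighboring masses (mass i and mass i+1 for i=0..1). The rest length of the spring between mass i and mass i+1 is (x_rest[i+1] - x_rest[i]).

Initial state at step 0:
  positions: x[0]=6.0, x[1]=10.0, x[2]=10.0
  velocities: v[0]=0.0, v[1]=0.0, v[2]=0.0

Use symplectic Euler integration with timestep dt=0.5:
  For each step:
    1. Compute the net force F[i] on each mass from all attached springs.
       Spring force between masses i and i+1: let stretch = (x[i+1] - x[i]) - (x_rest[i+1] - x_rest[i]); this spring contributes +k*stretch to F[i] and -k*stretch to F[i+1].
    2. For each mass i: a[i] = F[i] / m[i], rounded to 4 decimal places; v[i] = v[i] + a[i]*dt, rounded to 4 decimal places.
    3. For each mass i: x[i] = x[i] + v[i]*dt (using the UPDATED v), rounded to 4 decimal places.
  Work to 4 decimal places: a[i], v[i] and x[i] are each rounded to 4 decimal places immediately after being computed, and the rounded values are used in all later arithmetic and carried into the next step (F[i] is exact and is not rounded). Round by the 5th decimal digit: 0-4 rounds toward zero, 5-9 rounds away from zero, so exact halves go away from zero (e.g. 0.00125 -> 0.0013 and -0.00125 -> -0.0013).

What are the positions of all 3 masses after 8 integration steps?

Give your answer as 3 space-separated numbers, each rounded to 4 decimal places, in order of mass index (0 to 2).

Answer: 2.0000 10.0000 14.0000

Derivation:
Step 0: x=[6.0000 10.0000 10.0000] v=[0.0000 0.0000 0.0000]
Step 1: x=[6.0000 6.0000 14.0000] v=[0.0000 -8.0000 8.0000]
Step 2: x=[2.0000 10.0000 14.0000] v=[-8.0000 8.0000 0.0000]
Step 3: x=[2.0000 10.0000 14.0000] v=[0.0000 0.0000 0.0000]
Step 4: x=[6.0000 6.0000 14.0000] v=[8.0000 -8.0000 0.0000]
Step 5: x=[6.0000 10.0000 10.0000] v=[0.0000 8.0000 -8.0000]
Step 6: x=[6.0000 10.0000 10.0000] v=[0.0000 0.0000 0.0000]
Step 7: x=[6.0000 6.0000 14.0000] v=[0.0000 -8.0000 8.0000]
Step 8: x=[2.0000 10.0000 14.0000] v=[-8.0000 8.0000 0.0000]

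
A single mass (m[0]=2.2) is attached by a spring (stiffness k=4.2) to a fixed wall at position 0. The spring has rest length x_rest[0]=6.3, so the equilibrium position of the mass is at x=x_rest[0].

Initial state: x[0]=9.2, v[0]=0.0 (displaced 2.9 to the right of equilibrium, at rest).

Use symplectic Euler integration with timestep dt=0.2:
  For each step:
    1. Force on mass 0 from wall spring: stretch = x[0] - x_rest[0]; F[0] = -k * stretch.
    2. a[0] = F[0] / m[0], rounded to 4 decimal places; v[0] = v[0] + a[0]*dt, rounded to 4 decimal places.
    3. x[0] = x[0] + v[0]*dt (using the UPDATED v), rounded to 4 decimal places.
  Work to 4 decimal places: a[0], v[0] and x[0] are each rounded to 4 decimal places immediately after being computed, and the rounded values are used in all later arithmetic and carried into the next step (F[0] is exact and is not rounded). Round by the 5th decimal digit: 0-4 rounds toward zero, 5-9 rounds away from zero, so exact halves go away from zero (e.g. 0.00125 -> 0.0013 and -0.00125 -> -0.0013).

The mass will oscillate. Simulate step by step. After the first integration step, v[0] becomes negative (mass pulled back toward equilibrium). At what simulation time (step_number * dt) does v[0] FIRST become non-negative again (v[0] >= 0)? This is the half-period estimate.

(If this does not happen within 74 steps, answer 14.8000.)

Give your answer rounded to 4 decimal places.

Step 0: x=[9.2000] v=[0.0000]
Step 1: x=[8.9785] v=[-1.1073]
Step 2: x=[8.5525] v=[-2.1300]
Step 3: x=[7.9545] v=[-2.9900]
Step 4: x=[7.2302] v=[-3.6217]
Step 5: x=[6.4348] v=[-3.9769]
Step 6: x=[5.6291] v=[-4.0284]
Step 7: x=[4.8747] v=[-3.7722]
Step 8: x=[4.2291] v=[-3.2280]
Step 9: x=[3.7416] v=[-2.4373]
Step 10: x=[3.4495] v=[-1.4605]
Step 11: x=[3.3751] v=[-0.3721]
Step 12: x=[3.5240] v=[0.7447]
First v>=0 after going negative at step 12, time=2.4000

Answer: 2.4000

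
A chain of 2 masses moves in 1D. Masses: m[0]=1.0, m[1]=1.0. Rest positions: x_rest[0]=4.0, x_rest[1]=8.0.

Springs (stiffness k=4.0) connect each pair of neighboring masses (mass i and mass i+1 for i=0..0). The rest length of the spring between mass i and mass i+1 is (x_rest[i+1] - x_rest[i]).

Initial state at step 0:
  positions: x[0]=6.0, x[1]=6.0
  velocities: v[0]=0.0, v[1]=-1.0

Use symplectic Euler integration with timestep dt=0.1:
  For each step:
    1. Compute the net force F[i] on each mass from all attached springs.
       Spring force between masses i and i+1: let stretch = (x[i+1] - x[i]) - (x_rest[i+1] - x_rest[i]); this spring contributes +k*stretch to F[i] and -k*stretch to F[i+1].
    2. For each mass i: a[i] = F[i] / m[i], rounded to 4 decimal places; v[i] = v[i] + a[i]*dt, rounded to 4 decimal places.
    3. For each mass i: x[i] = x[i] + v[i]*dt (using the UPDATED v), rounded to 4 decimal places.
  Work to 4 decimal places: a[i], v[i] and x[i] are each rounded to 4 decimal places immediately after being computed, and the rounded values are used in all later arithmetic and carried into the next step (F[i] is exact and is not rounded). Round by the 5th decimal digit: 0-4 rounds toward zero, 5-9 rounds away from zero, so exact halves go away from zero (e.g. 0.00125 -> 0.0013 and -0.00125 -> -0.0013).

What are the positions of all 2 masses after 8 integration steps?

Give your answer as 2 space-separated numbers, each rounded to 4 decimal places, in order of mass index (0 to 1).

Step 0: x=[6.0000 6.0000] v=[0.0000 -1.0000]
Step 1: x=[5.8400 6.0600] v=[-1.6000 0.6000]
Step 2: x=[5.5288 6.2712] v=[-3.1120 2.1120]
Step 3: x=[5.0873 6.6127] v=[-4.4150 3.4150]
Step 4: x=[4.5468 7.0532] v=[-5.4048 4.4048]
Step 5: x=[3.9466 7.5534] v=[-6.0022 5.0022]
Step 6: x=[3.3307 8.0694] v=[-6.1595 5.1595]
Step 7: x=[2.7443 8.5558] v=[-5.8640 4.8640]
Step 8: x=[2.2304 8.9697] v=[-5.1394 4.1394]

Answer: 2.2304 8.9697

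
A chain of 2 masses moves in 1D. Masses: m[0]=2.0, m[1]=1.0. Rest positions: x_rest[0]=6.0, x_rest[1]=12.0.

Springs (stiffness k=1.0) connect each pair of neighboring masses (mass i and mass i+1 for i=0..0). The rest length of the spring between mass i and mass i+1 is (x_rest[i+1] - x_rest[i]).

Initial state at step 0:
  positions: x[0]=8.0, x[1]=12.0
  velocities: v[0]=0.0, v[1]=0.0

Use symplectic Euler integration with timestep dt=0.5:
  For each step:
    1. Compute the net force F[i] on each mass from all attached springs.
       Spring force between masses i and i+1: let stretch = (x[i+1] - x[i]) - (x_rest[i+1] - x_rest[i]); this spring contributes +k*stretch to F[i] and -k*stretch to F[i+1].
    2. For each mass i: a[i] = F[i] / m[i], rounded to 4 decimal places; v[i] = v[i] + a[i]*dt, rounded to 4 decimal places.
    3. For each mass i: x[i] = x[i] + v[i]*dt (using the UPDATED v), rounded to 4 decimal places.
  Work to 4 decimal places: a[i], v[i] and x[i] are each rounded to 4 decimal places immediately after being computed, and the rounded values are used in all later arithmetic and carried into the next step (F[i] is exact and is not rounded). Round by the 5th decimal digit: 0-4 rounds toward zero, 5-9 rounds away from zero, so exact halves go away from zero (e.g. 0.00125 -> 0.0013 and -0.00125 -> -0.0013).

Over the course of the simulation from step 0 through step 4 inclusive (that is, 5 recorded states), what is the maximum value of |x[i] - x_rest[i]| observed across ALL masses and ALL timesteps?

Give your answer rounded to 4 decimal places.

Step 0: x=[8.0000 12.0000] v=[0.0000 0.0000]
Step 1: x=[7.7500 12.5000] v=[-0.5000 1.0000]
Step 2: x=[7.3438 13.3125] v=[-0.8125 1.6250]
Step 3: x=[6.9336 14.1329] v=[-0.8204 1.6407]
Step 4: x=[6.6733 14.6535] v=[-0.5206 1.0411]
Max displacement = 2.6535

Answer: 2.6535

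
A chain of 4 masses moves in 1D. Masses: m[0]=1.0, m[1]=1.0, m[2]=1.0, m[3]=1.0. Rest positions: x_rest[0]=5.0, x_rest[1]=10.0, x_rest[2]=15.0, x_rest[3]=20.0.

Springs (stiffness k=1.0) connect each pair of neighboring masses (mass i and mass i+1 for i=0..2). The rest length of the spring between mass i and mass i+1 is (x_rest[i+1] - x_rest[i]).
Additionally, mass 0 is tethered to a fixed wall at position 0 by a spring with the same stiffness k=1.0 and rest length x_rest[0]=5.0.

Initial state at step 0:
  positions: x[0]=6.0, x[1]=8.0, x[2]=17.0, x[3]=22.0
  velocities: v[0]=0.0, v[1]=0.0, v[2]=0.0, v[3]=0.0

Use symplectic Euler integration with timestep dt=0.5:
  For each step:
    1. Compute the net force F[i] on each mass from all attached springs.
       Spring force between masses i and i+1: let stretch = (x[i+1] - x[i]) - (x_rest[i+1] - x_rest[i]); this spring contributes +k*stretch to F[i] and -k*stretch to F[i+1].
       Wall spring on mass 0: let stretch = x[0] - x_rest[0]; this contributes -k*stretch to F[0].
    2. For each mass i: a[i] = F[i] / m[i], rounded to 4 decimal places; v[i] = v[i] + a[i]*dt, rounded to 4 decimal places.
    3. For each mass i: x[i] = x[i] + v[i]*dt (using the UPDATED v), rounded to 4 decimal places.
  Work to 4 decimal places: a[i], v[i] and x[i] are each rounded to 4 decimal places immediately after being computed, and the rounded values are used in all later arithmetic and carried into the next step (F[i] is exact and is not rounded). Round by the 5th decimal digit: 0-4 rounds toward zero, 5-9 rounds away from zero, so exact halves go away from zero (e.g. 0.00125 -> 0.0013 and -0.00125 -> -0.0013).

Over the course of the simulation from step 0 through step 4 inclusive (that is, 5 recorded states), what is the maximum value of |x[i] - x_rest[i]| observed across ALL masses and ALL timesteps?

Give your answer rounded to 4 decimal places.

Step 0: x=[6.0000 8.0000 17.0000 22.0000] v=[0.0000 0.0000 0.0000 0.0000]
Step 1: x=[5.0000 9.7500 16.0000 22.0000] v=[-2.0000 3.5000 -2.0000 0.0000]
Step 2: x=[3.9375 11.8750 14.9375 21.7500] v=[-2.1250 4.2500 -2.1250 -0.5000]
Step 3: x=[3.8750 12.7813 14.8125 21.0469] v=[-0.1250 1.8125 -0.2500 -1.4063]
Step 4: x=[5.0704 11.9688 15.7383 20.0352] v=[2.3907 -1.6251 1.8516 -2.0235]
Max displacement = 2.7813

Answer: 2.7813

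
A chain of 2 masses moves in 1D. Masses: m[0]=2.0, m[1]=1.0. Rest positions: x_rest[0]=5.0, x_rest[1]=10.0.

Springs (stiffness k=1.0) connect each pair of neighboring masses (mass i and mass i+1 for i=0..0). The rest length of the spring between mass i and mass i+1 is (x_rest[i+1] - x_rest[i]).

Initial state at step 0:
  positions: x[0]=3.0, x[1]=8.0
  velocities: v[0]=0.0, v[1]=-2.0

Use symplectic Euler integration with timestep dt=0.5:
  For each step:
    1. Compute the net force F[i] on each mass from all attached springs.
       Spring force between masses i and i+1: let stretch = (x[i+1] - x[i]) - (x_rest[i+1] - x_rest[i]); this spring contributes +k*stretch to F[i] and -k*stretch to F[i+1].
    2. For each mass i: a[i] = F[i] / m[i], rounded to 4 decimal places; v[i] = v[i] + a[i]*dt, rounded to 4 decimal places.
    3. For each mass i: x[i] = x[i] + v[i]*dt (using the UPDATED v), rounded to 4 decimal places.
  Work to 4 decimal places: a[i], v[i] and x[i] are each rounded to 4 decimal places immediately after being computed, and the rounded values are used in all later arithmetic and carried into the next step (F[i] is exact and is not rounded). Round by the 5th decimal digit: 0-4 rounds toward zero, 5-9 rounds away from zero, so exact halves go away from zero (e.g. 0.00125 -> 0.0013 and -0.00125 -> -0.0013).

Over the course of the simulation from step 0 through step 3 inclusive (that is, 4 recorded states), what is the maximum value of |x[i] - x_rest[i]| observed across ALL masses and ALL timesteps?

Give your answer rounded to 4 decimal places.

Answer: 4.0937

Derivation:
Step 0: x=[3.0000 8.0000] v=[0.0000 -2.0000]
Step 1: x=[3.0000 7.0000] v=[0.0000 -2.0000]
Step 2: x=[2.8750 6.2500] v=[-0.2500 -1.5000]
Step 3: x=[2.5469 5.9063] v=[-0.6563 -0.6875]
Max displacement = 4.0937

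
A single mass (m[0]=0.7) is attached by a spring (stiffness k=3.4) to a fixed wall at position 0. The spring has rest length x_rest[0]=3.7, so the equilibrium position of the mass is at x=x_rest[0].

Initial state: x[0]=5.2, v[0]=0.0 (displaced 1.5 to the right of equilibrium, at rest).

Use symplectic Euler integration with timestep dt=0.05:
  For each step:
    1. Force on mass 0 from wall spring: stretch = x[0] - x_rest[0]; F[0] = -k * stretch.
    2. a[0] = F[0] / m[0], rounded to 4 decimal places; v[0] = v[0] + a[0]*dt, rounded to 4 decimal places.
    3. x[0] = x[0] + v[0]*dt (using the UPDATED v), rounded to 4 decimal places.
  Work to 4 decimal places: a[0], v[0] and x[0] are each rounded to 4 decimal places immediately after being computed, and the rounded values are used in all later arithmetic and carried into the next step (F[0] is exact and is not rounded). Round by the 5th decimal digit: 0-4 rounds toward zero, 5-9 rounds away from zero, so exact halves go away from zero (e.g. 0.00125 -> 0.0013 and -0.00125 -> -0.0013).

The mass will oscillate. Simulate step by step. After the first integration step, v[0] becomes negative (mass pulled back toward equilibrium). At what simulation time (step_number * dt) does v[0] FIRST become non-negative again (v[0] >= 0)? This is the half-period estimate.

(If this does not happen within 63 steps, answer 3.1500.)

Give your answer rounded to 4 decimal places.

Answer: 1.4500

Derivation:
Step 0: x=[5.2000] v=[0.0000]
Step 1: x=[5.1818] v=[-0.3643]
Step 2: x=[5.1456] v=[-0.7242]
Step 3: x=[5.0918] v=[-1.0753]
Step 4: x=[5.0211] v=[-1.4133]
Step 5: x=[4.9344] v=[-1.7341]
Step 6: x=[4.8327] v=[-2.0339]
Step 7: x=[4.7173] v=[-2.3090]
Step 8: x=[4.5895] v=[-2.5561]
Step 9: x=[4.4509] v=[-2.7721]
Step 10: x=[4.3032] v=[-2.9545]
Step 11: x=[4.1482] v=[-3.1010]
Step 12: x=[3.9877] v=[-3.2099]
Step 13: x=[3.8237] v=[-3.2798]
Step 14: x=[3.6582] v=[-3.3098]
Step 15: x=[3.4932] v=[-3.2997]
Step 16: x=[3.3307] v=[-3.2495]
Step 17: x=[3.1727] v=[-3.1598]
Step 18: x=[3.0211] v=[-3.0317]
Step 19: x=[2.8778] v=[-2.8668]
Step 20: x=[2.7444] v=[-2.6671]
Step 21: x=[2.6227] v=[-2.4350]
Step 22: x=[2.5140] v=[-2.1734]
Step 23: x=[2.4197] v=[-1.8854]
Step 24: x=[2.3410] v=[-1.5745]
Step 25: x=[2.2788] v=[-1.2445]
Step 26: x=[2.2338] v=[-0.8994]
Step 27: x=[2.2066] v=[-0.5433]
Step 28: x=[2.1976] v=[-0.1806]
Step 29: x=[2.2068] v=[0.1843]
First v>=0 after going negative at step 29, time=1.4500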